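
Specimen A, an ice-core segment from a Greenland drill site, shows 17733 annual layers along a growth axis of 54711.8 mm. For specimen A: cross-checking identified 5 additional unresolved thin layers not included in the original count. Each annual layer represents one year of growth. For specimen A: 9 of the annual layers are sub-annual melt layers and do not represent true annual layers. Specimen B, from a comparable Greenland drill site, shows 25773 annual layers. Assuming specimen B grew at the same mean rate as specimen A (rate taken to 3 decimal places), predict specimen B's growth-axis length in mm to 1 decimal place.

Specimen A: adjusted count: 17733 − 9 + 5 = 17729 annual layers.
A: Mean rate = 54711.8 mm / 17729 years ≈ 3.086 mm/yr.
Length of B = 3.086 × 25773 = 79535.5 mm.

79535.5 mm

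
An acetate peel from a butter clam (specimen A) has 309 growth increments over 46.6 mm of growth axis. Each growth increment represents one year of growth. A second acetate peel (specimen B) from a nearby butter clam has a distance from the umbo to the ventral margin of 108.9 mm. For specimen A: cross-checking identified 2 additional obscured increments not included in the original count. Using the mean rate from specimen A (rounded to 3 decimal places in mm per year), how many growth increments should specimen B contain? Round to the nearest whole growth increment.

Specimen A: true growth increment count = 309 + 2 = 311.
A: Extension rate ≈ 46.6 / 311 = 0.150 mm/year.
Specimen B: 108.9 mm / 0.150 mm per year = 726.00 years ≈ 726 growth increments.

726 growth increments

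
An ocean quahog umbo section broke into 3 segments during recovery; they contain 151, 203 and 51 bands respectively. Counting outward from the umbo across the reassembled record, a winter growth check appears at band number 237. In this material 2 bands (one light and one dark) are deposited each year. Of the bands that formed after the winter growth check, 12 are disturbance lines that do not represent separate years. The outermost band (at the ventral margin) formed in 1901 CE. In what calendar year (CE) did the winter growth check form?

Total bands = 151 + 203 + 51 = 405.
Between band 237 and the ventral margin there are 405 − 237 = 168 bands.
Excluding 12 false bands: 168 − 12 = 156.
156 bands at 2 per year is 156 / 2 = 78 years.
1901 − 78 = 1823 CE.

1823 CE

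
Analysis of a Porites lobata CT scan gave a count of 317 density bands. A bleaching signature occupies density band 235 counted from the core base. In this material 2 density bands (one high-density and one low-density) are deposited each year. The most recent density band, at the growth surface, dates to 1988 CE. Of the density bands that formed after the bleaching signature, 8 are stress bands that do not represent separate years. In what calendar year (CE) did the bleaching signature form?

1951 CE

317 − 235 = 82 density bands lie beyond the bleaching signature toward the growth surface.
82 − 8 false = 74 true density bands after the bleaching signature.
74 density bands at 2 per year is 74 / 2 = 37 years.
The density band at the growth surface is 1988 CE, so the bleaching signature dates to 1988 − 37 = 1951 CE.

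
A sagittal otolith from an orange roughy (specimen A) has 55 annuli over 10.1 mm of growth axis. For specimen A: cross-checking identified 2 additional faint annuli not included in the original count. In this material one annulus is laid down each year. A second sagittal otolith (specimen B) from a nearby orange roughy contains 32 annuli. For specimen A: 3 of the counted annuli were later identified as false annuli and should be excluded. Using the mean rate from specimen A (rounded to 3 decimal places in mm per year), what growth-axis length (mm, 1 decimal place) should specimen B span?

6.0 mm

Specimen A: adjusted count: 55 − 3 + 2 = 54 annuli.
A: 10.1 mm over 54 years gives 10.1 / 54 ≈ 0.187 mm/yr.
Length of B = 0.187 × 32 = 6.0 mm.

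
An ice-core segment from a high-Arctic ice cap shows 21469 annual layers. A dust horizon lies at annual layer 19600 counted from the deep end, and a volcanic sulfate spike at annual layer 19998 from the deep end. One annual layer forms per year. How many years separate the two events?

398 years

Separation: 19998 − 19600 = 398 annual layers.
That is 398 years at one annual layer per year.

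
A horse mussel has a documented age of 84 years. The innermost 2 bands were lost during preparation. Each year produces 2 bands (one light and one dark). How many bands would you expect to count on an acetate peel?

With 2 bands per year, 84 years would produce 84 × 2 = 168 bands.
Subtracting the 2 bands not captured gives 168 − 2 = 166 bands in the record.

166 bands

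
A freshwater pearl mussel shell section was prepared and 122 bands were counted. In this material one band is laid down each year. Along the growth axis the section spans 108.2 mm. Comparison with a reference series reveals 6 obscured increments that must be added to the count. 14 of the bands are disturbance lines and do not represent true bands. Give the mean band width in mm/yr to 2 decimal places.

0.95 mm/yr

Adjusted count: 122 − 14 + 6 = 114 bands.
Extension rate ≈ 108.2 / 114 = 0.95 mm/yr.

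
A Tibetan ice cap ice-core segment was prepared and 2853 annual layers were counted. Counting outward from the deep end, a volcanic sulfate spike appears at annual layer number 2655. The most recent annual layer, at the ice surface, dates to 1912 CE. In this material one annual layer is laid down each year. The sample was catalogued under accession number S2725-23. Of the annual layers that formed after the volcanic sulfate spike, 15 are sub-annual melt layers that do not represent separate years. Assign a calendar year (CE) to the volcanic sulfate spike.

The volcanic sulfate spike sits at annual layer 2655 from the deep end, so 2853 − 2655 = 198 annual layers formed after it.
198 − 15 false = 183 true annual layers after the volcanic sulfate spike.
Counting back 183 years from 1912 CE places the volcanic sulfate spike in 1912 − 183 = 1729 CE.

1729 CE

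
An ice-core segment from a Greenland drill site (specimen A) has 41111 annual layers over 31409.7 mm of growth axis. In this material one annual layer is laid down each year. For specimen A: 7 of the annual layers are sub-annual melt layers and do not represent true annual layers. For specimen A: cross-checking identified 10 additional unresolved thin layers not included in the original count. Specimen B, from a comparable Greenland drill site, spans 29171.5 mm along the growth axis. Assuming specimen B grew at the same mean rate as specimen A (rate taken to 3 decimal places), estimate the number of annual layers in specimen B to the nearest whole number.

Specimen A: after corrections the count is 41111 − 7 + 10 = 41114 annual layers.
A: Mean rate = 31409.7 mm / 41114 years ≈ 0.764 mm/year.
B spans 29171.5 / 0.764 = 38182.59 years ≈ 38183 annual layers.

38183 annual layers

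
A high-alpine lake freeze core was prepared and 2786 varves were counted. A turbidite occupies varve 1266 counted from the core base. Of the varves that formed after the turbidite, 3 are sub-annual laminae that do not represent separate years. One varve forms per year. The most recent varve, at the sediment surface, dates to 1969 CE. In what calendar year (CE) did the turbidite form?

452 CE

Between varve 1266 and the sediment surface there are 2786 − 1266 = 1520 varves.
Removing the 3 false varves leaves 1520 − 3 = 1517 true varves beyond the turbidite.
1969 − 1517 = 452 CE.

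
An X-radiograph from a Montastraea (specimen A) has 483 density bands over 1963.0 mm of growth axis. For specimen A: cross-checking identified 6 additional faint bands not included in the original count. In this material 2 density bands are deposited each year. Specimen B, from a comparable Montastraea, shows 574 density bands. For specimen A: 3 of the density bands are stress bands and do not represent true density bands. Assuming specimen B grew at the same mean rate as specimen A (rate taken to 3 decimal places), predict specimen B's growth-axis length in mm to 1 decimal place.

2318.4 mm

Specimen A: after corrections the count is 483 − 3 + 6 = 486 density bands.
Specimen A: dividing by 2 density bands per year: 486 / 2 = 243 years.
A: Extension rate ≈ 1963.0 / 243 = 8.078 mm/yr.
Specimen B: 574 density bands at 2 per year is 574 / 2 = 287 years. Length of B = 8.078 × 287 = 2318.4 mm.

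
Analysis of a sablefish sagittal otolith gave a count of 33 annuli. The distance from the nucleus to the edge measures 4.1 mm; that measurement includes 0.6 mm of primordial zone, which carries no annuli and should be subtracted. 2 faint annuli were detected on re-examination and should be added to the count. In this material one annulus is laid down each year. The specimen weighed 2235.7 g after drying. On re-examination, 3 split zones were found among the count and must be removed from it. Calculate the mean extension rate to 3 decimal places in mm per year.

Correcting the raw count gives 33 − 3 + 2 = 32 true annuli.
Removing the 0.6 mm offcut leaves 4.1 − 0.6 = 3.5 mm.
3.5 mm over 32 years gives 3.5 / 32 ≈ 0.109 mm per year.

0.109 mm per year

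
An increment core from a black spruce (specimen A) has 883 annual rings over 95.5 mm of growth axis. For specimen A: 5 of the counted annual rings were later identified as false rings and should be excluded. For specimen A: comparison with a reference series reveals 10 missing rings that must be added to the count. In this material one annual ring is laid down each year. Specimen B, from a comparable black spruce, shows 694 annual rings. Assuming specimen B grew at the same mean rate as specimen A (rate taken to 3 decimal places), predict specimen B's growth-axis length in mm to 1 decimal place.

Specimen A: after corrections the count is 883 − 5 + 10 = 888 annual rings.
A: Extension rate ≈ 95.5 / 888 = 0.108 mm/year.
B's length ≈ 0.108 × 694 = 75.0 mm.

75.0 mm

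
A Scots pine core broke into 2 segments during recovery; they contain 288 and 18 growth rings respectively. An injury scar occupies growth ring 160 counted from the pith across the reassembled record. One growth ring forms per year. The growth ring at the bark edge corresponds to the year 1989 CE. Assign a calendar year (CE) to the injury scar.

Total growth rings = 288 + 18 = 306.
Between growth ring 160 and the bark edge there are 306 − 160 = 146 growth rings.
Counting back 146 years from 1989 CE places the injury scar in 1989 − 146 = 1843 CE.

1843 CE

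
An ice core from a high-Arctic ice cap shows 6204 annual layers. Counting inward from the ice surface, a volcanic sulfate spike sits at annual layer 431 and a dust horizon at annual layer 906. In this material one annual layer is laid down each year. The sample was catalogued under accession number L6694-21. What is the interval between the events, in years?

475 years

The two markers are separated by 906 − 431 = 475 annual layers.
At one annual layer per year, 475 years elapsed between them.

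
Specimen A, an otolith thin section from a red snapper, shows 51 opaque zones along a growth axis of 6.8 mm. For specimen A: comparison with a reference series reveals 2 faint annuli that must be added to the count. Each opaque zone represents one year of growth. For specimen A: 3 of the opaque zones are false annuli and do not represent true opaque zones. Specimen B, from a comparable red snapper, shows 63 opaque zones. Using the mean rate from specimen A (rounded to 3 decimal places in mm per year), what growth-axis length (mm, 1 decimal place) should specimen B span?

Specimen A: correcting the raw count gives 51 − 3 + 2 = 50 true opaque zones.
A: Mean rate = 6.8 mm / 50 years ≈ 0.136 mm/yr.
B's length ≈ 0.136 × 63 = 8.6 mm.

8.6 mm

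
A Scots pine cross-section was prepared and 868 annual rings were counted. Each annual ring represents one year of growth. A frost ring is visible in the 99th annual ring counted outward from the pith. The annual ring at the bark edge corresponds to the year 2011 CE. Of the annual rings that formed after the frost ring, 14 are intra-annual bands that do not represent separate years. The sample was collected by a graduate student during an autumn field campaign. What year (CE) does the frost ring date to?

The frost ring sits at annual ring 99 from the pith, so 868 − 99 = 769 annual rings formed after it.
Removing the 14 false annual rings leaves 769 − 14 = 755 true annual rings beyond the frost ring.
The annual ring at the bark edge is 2011 CE, so the frost ring dates to 2011 − 755 = 1256 CE.

1256 CE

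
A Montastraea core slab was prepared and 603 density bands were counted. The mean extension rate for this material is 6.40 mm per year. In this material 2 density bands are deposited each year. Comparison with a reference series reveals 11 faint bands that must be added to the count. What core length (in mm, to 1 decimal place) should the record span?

1964.8 mm

True density band count = 603 + 11 = 614.
Dividing by 2 density bands per year: 614 / 2 = 307 years.
307 years at 6.40 mm/year gives 6.40 × 307 = 1964.8 mm.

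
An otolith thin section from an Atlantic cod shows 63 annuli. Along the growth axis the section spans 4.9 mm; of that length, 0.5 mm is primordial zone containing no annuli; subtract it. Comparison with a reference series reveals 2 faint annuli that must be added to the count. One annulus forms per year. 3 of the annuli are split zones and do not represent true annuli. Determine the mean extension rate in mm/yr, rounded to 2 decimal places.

Adjusted count: 63 − 3 + 2 = 62 annuli.
Net length = 4.9 − 0.5 = 4.4 mm.
Extension rate ≈ 4.4 / 62 = 0.07 mm/yr.

0.07 mm/yr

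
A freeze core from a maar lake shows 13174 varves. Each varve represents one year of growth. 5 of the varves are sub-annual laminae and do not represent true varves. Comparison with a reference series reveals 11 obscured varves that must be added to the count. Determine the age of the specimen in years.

13180 yr

After corrections the count is 13174 − 5 + 11 = 13180 varves.
One varve per year makes the duration 13180 years.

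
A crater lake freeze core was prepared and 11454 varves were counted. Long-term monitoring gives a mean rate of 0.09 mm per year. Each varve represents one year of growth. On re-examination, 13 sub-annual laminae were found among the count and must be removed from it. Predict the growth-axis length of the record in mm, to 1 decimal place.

Correcting the raw count gives 11454 − 13 = 11441 true varves.
Predicted length = 0.09 mm/year × 11441 years = 1029.7 mm.

1029.7 mm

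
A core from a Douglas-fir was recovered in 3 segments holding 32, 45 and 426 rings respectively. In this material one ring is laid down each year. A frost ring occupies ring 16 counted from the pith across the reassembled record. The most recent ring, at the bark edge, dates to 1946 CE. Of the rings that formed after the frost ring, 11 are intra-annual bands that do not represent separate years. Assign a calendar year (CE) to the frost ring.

1470 CE

Total rings = 32 + 45 + 426 = 503.
The frost ring sits at ring 16 from the pith, so 503 − 16 = 487 rings formed after it.
487 − 11 false = 476 true rings after the frost ring.
The ring at the bark edge is 1946 CE, so the frost ring dates to 1946 − 476 = 1470 CE.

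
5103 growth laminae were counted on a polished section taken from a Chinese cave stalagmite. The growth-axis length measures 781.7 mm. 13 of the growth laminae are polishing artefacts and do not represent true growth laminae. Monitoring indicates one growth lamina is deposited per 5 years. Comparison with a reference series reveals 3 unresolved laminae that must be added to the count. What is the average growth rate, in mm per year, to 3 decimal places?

0.031 mm per year

Correcting the raw count gives 5103 − 13 + 3 = 5093 true growth laminae.
5093 growth laminae at 5 years each span 5093 × 5 = 25465 years.
Mean rate = 781.7 mm / 25465 years ≈ 0.031 mm per year.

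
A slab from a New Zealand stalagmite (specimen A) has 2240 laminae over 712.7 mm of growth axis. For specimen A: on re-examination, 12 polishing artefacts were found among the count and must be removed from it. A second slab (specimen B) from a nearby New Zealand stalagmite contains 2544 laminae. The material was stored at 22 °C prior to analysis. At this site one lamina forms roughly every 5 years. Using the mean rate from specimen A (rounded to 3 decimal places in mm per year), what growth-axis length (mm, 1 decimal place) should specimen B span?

814.1 mm

Specimen A: adjusted count: 2240 − 12 = 2228 laminae.
Specimen A: 2228 laminae at 5 years each span 2228 × 5 = 11140 years.
A: Mean rate = 712.7 mm / 11140 years ≈ 0.064 mm/year.
Specimen B: 2544 laminae at 5 years each span 2544 × 5 = 12720 years. B's length ≈ 0.064 × 12720 = 814.1 mm.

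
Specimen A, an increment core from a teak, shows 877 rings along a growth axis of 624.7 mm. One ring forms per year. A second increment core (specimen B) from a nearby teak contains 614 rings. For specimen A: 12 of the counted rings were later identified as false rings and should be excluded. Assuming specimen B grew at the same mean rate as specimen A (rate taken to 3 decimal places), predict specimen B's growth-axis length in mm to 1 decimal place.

Specimen A: true ring count = 877 − 12 = 865.
A: 624.7 mm over 865 years gives 624.7 / 865 ≈ 0.722 mm/yr.
For B, 0.722 mm/year × 614 years = 443.3 mm.

443.3 mm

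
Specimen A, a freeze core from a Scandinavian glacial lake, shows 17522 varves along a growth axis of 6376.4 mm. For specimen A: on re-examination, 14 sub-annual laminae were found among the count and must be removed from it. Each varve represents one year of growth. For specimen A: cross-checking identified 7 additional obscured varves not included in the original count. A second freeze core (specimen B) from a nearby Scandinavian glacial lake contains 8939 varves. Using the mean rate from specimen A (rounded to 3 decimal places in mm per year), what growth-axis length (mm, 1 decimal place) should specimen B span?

3253.8 mm

Specimen A: adjusted count: 17522 − 14 + 7 = 17515 varves.
A: Mean rate = 6376.4 mm / 17515 years ≈ 0.364 mm/yr.
For B, 0.364 mm/year × 8939 years = 3253.8 mm.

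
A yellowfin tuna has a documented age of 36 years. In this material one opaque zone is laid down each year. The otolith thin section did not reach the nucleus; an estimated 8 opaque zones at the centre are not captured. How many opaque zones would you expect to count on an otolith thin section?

Expected opaque zones over 36 years: 36.
36 − 8 missed = 28 opaque zones expected in the prepared section.

28 opaque zones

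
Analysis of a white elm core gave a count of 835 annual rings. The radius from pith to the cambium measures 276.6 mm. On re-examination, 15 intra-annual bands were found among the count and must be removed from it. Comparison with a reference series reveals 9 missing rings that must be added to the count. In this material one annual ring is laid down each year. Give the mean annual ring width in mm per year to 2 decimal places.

0.33 mm per year

Correcting the raw count gives 835 − 15 + 9 = 829 true annual rings.
Mean rate = 276.6 mm / 829 years ≈ 0.33 mm per year.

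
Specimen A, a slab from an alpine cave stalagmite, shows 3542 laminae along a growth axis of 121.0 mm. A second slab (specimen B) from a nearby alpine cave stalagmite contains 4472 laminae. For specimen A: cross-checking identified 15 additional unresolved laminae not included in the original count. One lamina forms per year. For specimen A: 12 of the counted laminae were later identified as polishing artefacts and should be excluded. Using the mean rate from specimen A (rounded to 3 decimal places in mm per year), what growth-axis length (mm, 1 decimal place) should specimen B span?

152.0 mm

Specimen A: adjusted count: 3542 − 12 + 15 = 3545 laminae.
A: Extension rate ≈ 121.0 / 3545 = 0.034 mm/yr.
Length of B = 0.034 × 4472 = 152.0 mm.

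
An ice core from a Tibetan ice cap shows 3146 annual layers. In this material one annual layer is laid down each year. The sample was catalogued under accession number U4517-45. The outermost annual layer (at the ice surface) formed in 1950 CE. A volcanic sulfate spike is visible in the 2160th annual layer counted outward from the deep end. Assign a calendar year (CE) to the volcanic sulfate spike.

Between annual layer 2160 and the ice surface there are 3146 − 2160 = 986 annual layers.
1950 − 986 = 964 CE.

964 CE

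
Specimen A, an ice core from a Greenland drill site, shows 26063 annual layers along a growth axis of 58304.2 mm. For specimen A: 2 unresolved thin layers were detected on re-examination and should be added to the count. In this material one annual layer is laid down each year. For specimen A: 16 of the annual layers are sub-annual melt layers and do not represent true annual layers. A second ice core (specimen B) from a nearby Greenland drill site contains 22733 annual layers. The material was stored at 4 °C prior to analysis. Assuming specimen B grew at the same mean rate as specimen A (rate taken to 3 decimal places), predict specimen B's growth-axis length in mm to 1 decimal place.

Specimen A: after corrections the count is 26063 − 16 + 2 = 26049 annual layers.
A: Extension rate ≈ 58304.2 / 26049 = 2.238 mm per year.
Length of B = 2.238 × 22733 = 50876.5 mm.

50876.5 mm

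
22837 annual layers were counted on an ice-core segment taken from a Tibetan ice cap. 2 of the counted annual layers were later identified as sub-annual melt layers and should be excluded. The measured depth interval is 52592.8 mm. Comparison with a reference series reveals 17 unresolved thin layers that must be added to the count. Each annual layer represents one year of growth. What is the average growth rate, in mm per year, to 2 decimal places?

True annual layer count = 22837 − 2 + 17 = 22852.
Extension rate ≈ 52592.8 / 22852 = 2.30 mm per year.

2.30 mm per year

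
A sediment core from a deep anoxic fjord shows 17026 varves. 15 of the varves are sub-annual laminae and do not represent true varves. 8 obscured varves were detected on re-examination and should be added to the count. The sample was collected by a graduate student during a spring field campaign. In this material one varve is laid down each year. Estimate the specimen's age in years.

Correcting the raw count gives 17026 − 15 + 8 = 17019 true varves.
At one varve per year, that is 17019 years.

17019 yr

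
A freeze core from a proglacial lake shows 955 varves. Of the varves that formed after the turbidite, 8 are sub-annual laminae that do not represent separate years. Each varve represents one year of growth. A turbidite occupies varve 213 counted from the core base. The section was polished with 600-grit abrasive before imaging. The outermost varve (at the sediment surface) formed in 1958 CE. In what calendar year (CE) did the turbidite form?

955 − 213 = 742 varves lie beyond the turbidite toward the sediment surface.
Excluding 8 false varves: 742 − 8 = 734.
The varve at the sediment surface is 1958 CE, so the turbidite dates to 1958 − 734 = 1224 CE.

1224 CE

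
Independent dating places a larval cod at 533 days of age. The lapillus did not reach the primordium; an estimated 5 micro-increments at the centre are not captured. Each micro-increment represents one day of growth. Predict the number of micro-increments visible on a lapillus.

One micro-increment per day gives 533 micro-increments over 533 days.
533 − 5 missed = 528 micro-increments expected in the prepared section.

528 micro-increments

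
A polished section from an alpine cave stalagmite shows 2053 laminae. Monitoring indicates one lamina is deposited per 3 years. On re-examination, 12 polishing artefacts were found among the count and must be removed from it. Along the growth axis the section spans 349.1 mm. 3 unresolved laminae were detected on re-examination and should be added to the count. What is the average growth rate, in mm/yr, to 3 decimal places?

True lamina count = 2053 − 12 + 3 = 2044.
At 3 years per lamina, 2044 × 3 = 6132 years.
Mean rate = 349.1 mm / 6132 years ≈ 0.057 mm/yr.

0.057 mm/yr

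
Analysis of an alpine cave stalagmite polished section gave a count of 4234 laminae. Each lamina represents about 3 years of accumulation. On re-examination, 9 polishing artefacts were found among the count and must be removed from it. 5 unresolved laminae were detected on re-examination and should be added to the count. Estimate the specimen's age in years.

After corrections the count is 4234 − 9 + 5 = 4230 laminae.
Multiplying by 3 years per lamina: 4230 × 3 = 12690 years.

12690 yr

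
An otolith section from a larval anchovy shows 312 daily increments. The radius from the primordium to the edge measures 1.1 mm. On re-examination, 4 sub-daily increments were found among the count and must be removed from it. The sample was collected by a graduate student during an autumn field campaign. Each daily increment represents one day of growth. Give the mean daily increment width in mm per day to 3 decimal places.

Adjusted count: 312 − 4 = 308 daily increments.
Mean rate = 1.1 mm / 308 days ≈ 0.004 mm per day.

0.004 mm per day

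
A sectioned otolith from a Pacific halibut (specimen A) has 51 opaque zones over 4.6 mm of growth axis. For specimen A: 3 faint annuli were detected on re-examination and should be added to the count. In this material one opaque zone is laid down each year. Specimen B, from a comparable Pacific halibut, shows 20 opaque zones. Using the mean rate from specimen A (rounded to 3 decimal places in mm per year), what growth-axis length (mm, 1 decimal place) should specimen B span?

1.7 mm

Specimen A: true opaque zone count = 51 + 3 = 54.
A: 4.6 mm over 54 years gives 4.6 / 54 ≈ 0.085 mm/yr.
Length of B = 0.085 × 20 = 1.7 mm.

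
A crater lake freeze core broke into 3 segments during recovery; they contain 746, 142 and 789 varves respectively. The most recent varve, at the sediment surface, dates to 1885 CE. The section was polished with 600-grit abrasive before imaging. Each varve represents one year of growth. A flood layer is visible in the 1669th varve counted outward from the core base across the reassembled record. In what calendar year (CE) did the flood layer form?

Total varves = 746 + 142 + 789 = 1677.
Between varve 1669 and the sediment surface there are 1677 − 1669 = 8 varves.
Counting back 8 years from 1885 CE places the flood layer in 1885 − 8 = 1877 CE.

1877 CE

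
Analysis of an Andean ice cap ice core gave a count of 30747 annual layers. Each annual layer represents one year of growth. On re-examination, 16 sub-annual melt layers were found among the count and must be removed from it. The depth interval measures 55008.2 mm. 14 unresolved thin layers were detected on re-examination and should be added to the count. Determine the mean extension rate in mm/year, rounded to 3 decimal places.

True annual layer count = 30747 − 16 + 14 = 30745.
Extension rate ≈ 55008.2 / 30745 = 1.789 mm/year.

1.789 mm/year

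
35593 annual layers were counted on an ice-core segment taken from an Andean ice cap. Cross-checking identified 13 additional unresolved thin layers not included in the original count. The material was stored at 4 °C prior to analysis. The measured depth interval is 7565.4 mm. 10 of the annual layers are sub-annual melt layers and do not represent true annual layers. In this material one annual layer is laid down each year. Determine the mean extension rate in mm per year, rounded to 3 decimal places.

Adjusted count: 35593 − 10 + 13 = 35596 annual layers.
Extension rate ≈ 7565.4 / 35596 = 0.213 mm per year.

0.213 mm per year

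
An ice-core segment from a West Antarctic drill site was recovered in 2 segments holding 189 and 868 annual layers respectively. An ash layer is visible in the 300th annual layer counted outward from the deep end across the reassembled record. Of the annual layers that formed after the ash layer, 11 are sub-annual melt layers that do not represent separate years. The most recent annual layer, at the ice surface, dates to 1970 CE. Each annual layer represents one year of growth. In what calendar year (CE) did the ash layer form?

1224 CE

Total annual layers = 189 + 868 = 1057.
Between annual layer 300 and the ice surface there are 1057 − 300 = 757 annual layers.
757 − 11 false = 746 true annual layers after the ash layer.
1970 − 746 = 1224 CE.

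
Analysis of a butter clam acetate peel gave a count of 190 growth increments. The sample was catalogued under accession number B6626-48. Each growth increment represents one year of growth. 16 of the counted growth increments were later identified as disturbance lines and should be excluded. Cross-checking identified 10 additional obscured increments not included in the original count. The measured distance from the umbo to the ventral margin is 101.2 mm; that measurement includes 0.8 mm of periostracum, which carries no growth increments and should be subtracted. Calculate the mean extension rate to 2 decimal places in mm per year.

0.55 mm per year

True growth increment count = 190 − 16 + 10 = 184.
Removing the 0.8 mm offcut leaves 101.2 − 0.8 = 100.4 mm.
Extension rate ≈ 100.4 / 184 = 0.55 mm per year.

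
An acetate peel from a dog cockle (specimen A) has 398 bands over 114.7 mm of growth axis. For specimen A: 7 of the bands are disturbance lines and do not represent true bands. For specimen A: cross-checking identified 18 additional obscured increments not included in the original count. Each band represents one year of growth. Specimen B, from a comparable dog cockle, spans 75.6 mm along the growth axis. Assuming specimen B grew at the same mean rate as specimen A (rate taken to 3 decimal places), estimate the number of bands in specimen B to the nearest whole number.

Specimen A: after corrections the count is 398 − 7 + 18 = 409 bands.
A: 114.7 mm over 409 years gives 114.7 / 409 ≈ 0.280 mm per year.
Specimen B: 75.6 mm / 0.280 mm per year = 270.00 years ≈ 270 bands.

270 bands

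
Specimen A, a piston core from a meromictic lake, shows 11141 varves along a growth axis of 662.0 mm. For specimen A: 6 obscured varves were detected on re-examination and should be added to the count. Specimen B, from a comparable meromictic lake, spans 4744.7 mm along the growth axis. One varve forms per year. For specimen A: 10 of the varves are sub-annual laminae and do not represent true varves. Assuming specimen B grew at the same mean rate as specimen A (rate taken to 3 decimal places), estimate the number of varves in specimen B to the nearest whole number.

80419 varves

Specimen A: after corrections the count is 11141 − 10 + 6 = 11137 varves.
A: Extension rate ≈ 662.0 / 11137 = 0.059 mm/yr.
Specimen B: 4744.7 mm / 0.059 mm per year = 80418.64 years ≈ 80419 varves.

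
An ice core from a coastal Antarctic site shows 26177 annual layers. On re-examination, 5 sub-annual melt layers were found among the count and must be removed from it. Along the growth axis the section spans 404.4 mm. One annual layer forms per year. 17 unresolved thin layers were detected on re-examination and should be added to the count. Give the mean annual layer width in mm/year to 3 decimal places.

0.015 mm/year

Correcting the raw count gives 26177 − 5 + 17 = 26189 true annual layers.
Mean rate = 404.4 mm / 26189 years ≈ 0.015 mm/year.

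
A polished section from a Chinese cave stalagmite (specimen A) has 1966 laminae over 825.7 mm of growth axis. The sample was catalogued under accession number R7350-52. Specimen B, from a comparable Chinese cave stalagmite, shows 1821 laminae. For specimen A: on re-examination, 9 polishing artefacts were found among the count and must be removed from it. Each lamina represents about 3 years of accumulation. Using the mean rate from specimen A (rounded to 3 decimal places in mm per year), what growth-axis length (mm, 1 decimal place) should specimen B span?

Specimen A: correcting the raw count gives 1966 − 9 = 1957 true laminae.
Specimen A: 1957 laminae at 3 years each span 1957 × 3 = 5871 years.
A: 825.7 mm over 5871 years gives 825.7 / 5871 ≈ 0.141 mm per year.
Specimen B: multiplying by 3 years per lamina: 1821 × 3 = 5463 years. B's length ≈ 0.141 × 5463 = 770.3 mm.

770.3 mm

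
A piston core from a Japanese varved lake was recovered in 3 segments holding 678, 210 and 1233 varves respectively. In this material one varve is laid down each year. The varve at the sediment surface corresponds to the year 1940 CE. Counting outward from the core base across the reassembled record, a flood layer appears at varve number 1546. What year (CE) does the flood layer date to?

1365 CE

Total varves = 678 + 210 + 1233 = 2121.
Between varve 1546 and the sediment surface there are 2121 − 1546 = 575 varves.
Counting back 575 years from 1940 CE places the flood layer in 1940 − 575 = 1365 CE.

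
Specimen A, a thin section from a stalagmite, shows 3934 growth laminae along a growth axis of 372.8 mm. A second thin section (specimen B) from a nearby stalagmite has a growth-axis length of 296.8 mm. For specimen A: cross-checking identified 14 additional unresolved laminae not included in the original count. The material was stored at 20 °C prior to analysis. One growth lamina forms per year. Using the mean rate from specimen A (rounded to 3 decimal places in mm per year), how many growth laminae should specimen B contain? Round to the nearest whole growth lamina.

Specimen A: correcting the raw count gives 3934 + 14 = 3948 true growth laminae.
A: Mean rate = 372.8 mm / 3948 years ≈ 0.094 mm per year.
For B, 296.8 / 0.094 = 3157.45 years ≈ 3157 growth laminae.

3157 growth laminae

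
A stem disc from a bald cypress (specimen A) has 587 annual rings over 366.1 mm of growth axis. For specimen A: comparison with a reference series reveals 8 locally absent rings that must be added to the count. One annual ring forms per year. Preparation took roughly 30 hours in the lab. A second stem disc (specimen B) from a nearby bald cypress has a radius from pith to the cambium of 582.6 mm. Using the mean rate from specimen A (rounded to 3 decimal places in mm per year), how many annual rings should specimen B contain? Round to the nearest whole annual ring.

Specimen A: correcting the raw count gives 587 + 8 = 595 true annual rings.
A: 366.1 mm over 595 years gives 366.1 / 595 ≈ 0.615 mm per year.
Specimen B: 582.6 mm / 0.615 mm per year = 947.32 years ≈ 947 annual rings.

947 annual rings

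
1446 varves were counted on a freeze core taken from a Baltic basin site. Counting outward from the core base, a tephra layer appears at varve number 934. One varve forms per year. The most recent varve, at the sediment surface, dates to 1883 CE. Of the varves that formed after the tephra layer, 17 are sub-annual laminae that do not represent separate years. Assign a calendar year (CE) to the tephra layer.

1388 CE

Between varve 934 and the sediment surface there are 1446 − 934 = 512 varves.
Excluding 17 false varves: 512 − 17 = 495.
The varve at the sediment surface is 1883 CE, so the tephra layer dates to 1883 − 495 = 1388 CE.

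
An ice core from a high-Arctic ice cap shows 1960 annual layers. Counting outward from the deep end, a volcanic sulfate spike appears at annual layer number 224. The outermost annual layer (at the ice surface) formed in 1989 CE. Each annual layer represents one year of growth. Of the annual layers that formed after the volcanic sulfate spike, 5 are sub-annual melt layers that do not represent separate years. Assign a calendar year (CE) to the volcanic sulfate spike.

1960 − 224 = 1736 annual layers lie beyond the volcanic sulfate spike toward the ice surface.
Excluding 5 false annual layers: 1736 − 5 = 1731.
The annual layer at the ice surface is 1989 CE, so the volcanic sulfate spike dates to 1989 − 1731 = 258 CE.

258 CE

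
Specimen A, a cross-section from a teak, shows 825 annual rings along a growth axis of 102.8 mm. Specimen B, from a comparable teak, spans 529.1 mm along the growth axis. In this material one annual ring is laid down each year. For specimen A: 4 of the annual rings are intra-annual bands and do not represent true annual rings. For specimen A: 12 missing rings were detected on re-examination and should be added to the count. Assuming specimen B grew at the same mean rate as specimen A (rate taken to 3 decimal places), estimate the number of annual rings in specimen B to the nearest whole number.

Specimen A: after corrections the count is 825 − 4 + 12 = 833 annual rings.
A: Extension rate ≈ 102.8 / 833 = 0.123 mm/yr.
Specimen B: 529.1 mm / 0.123 mm per year = 4301.63 years ≈ 4302 annual rings.

4302 annual rings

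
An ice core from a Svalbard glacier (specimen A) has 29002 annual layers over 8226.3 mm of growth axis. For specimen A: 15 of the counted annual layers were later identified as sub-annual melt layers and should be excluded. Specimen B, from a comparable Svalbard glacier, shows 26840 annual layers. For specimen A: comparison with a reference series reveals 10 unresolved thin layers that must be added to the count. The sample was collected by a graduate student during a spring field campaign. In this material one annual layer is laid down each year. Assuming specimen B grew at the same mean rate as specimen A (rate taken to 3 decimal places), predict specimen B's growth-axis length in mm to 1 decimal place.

Specimen A: correcting the raw count gives 29002 − 15 + 10 = 28997 true annual layers.
A: Extension rate ≈ 8226.3 / 28997 = 0.284 mm per year.
Length of B = 0.284 × 26840 = 7622.6 mm.

7622.6 mm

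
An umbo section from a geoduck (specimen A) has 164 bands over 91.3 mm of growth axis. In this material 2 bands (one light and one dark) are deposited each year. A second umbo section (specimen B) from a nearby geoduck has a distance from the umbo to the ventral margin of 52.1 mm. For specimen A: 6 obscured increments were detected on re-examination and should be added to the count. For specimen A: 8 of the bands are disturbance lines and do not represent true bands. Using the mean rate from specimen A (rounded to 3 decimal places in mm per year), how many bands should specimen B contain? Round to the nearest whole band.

Specimen A: correcting the raw count gives 164 − 8 + 6 = 162 true bands.
Specimen A: 162 bands at 2 per year is 162 / 2 = 81 years.
A: Extension rate ≈ 91.3 / 81 = 1.127 mm/year.
For B, 52.1 / 1.127 = 46.23 years; at 2 bands per year that is 46.23 × 2 ≈ 92 bands.

92 bands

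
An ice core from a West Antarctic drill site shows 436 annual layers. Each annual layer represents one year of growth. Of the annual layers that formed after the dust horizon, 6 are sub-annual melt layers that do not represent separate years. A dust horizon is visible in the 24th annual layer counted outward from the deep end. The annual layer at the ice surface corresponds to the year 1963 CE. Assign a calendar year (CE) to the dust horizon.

1557 CE

Between annual layer 24 and the ice surface there are 436 − 24 = 412 annual layers.
Removing the 6 false annual layers leaves 412 − 6 = 406 true annual layers beyond the dust horizon.
1963 − 406 = 1557 CE.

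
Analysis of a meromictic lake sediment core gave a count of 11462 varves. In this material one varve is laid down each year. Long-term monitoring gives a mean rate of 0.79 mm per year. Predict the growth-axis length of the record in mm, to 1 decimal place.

9055.0 mm

The record spans 11462 years at 0.79 mm per year.
11462 years at 0.79 mm/year gives 0.79 × 11462 = 9055.0 mm.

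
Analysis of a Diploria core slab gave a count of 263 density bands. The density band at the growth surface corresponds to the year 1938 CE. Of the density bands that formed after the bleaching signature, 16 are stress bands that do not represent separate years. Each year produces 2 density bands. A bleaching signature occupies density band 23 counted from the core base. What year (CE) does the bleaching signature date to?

263 − 23 = 240 density bands lie beyond the bleaching signature toward the growth surface.
Excluding 16 false density bands: 240 − 16 = 224.
With 2 density bands per year, 224 / 2 = 112 years.
The density band at the growth surface is 1938 CE, so the bleaching signature dates to 1938 − 112 = 1826 CE.

1826 CE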